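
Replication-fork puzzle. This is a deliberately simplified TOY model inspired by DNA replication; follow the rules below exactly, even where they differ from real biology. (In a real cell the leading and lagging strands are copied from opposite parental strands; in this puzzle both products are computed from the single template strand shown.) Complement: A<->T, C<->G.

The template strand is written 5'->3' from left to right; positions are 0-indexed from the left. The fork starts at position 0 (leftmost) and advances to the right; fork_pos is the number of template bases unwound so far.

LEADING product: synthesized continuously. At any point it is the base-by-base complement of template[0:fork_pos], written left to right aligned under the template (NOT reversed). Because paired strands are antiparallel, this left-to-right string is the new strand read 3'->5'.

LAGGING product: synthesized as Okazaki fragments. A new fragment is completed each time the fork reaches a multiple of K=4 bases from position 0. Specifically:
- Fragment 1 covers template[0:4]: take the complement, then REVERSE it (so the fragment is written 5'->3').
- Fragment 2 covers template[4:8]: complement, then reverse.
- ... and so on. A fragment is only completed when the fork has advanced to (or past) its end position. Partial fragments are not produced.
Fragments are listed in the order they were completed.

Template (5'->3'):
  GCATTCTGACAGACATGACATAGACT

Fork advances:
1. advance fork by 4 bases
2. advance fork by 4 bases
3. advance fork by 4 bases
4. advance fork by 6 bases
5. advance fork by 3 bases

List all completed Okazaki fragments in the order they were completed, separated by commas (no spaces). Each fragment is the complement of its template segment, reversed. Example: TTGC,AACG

Answer: ATGC,CAGA,CTGT,ATGT,TGTC

Derivation:
Step 1: advance 4 -> fork_pos = 0 + 4 = 4. Reached multiple(s) of 4: 4 -> fragment 1 completed (1 total).
Step 2: advance 4 -> fork_pos = 4 + 4 = 8. Reached multiple(s) of 4: 8 -> fragment 2 completed (2 total).
Step 3: advance 4 -> fork_pos = 8 + 4 = 12. Reached multiple(s) of 4: 12 -> fragment 3 completed (3 total).
Step 4: advance 6 -> fork_pos = 12 + 6 = 18. Reached multiple(s) of 4: 16 -> fragment 4 completed (4 total).
Step 5: advance 3 -> fork_pos = 18 + 3 = 21. Reached multiple(s) of 4: 20 -> fragment 5 completed (5 total).
Final fork_pos = 21, so 5 fragment(s) are complete. Build each: template segment -> complement -> reverse.
Fragment 1: template[0:4] = GCAT -> complement CGTA -> reversed ATGC
Fragment 2: template[4:8] = TCTG -> complement AGAC -> reversed CAGA
Fragment 3: template[8:12] = ACAG -> complement TGTC -> reversed CTGT
Fragment 4: template[12:16] = ACAT -> complement TGTA -> reversed ATGT
Fragment 5: template[16:20] = GACA -> complement CTGT -> reversed TGTC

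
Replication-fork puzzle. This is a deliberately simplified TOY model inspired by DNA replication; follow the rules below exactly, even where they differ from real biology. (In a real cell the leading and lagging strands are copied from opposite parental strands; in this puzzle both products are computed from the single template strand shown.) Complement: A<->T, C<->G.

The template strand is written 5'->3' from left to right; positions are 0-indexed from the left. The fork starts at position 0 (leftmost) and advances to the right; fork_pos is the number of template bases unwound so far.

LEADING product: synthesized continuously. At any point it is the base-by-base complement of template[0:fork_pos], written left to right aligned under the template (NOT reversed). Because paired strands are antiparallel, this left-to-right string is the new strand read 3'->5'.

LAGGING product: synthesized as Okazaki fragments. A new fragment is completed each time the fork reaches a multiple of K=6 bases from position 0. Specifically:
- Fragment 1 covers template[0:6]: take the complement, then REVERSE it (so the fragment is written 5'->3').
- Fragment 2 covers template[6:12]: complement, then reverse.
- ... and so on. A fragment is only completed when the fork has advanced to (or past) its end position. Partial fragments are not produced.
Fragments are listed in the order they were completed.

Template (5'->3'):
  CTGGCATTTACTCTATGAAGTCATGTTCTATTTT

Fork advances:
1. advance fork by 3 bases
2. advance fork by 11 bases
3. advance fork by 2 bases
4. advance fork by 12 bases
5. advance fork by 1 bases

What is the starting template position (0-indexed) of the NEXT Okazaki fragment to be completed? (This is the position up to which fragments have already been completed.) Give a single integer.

Answer: 24

Derivation:
Step 1: advance 3 -> fork_pos = 0 + 3 = 3. Next multiple of 6 is 6 (not reached); still 0 fragment(s).
Step 2: advance 11 -> fork_pos = 3 + 11 = 14. Reached multiple(s) of 6: 6, 12 -> fragments 1-2 completed (2 total).
Step 3: advance 2 -> fork_pos = 14 + 2 = 16. Next multiple of 6 is 18 (not reached); still 2 fragment(s).
Step 4: advance 12 -> fork_pos = 16 + 12 = 28. Reached multiple(s) of 6: 18, 24 -> fragments 3-4 completed (4 total).
Step 5: advance 1 -> fork_pos = 28 + 1 = 29. Next multiple of 6 is 30 (not reached); still 4 fragment(s).
4 fragment(s) completed, covering template[0:24] (4 x 6 = 24). The next fragment, fragment 5, covers template[24:30], so it starts at position 24.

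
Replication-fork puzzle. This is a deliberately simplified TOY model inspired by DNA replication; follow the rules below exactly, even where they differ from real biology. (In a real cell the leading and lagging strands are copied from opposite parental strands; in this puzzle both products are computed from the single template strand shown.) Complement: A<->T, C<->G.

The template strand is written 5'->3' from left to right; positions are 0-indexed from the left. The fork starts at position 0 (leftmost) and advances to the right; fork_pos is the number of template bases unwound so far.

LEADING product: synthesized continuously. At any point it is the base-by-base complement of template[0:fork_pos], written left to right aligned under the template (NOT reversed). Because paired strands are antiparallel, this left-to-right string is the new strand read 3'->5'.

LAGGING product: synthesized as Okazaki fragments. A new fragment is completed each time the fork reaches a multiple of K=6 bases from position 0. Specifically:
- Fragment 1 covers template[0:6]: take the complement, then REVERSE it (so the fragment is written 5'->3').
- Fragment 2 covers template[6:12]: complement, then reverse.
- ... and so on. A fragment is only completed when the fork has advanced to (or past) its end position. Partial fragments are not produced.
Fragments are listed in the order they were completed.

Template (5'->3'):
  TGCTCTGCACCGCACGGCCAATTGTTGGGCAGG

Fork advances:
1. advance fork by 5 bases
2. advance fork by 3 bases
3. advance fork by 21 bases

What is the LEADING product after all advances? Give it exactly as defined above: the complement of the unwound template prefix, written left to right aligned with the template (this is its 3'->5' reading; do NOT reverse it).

Answer: ACGAGACGTGGCGTGCCGGTTAACAACCC

Derivation:
Step 1: advance 5 -> fork_pos = 0 + 5 = 5.
Step 2: advance 3 -> fork_pos = 5 + 3 = 8.
Step 3: advance 21 -> fork_pos = 8 + 21 = 29.
Unwound prefix: template[0:29] = TGCTCTGCACCGCACGGCCAATTGTTGGG
Complement it base by base (A<->T, C<->G), keeping left-to-right order:
  [0:5] TGCTC -> ACGAG
  [5:10] TGCAC -> ACGTG
  [10:15] CGCAC -> GCGTG
  [15:20] GGCCA -> CCGGT
  [20:25] ATTGT -> TAACA
  [25:29] TGGG -> ACCC
Concatenate: ACGAGACGTGGCGTGCCGGTTAACAACCC (length 29; written aligned with the template, i.e. 3'->5').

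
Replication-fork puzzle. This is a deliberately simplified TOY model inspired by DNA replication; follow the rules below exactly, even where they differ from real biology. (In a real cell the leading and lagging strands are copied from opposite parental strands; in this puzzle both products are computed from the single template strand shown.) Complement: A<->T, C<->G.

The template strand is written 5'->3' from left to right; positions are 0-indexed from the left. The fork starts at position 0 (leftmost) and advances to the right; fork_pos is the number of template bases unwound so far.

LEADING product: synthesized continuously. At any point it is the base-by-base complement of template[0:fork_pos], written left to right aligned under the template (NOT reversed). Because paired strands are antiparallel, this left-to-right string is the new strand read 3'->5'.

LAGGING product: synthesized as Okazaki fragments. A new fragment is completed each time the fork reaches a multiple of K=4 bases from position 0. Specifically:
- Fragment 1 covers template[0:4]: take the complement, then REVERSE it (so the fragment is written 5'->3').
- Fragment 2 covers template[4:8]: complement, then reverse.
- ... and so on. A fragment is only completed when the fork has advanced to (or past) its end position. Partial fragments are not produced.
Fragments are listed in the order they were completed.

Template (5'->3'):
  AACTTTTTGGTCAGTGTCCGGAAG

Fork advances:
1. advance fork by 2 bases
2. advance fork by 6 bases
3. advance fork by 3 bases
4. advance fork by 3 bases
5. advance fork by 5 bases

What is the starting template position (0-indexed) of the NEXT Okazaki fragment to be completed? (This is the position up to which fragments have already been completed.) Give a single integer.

Answer: 16

Derivation:
Step 1: advance 2 -> fork_pos = 0 + 2 = 2. Next multiple of 4 is 4 (not reached); still 0 fragment(s).
Step 2: advance 6 -> fork_pos = 2 + 6 = 8. Reached multiple(s) of 4: 4, 8 -> fragments 1-2 completed (2 total).
Step 3: advance 3 -> fork_pos = 8 + 3 = 11. Next multiple of 4 is 12 (not reached); still 2 fragment(s).
Step 4: advance 3 -> fork_pos = 11 + 3 = 14. Reached multiple(s) of 4: 12 -> fragment 3 completed (3 total).
Step 5: advance 5 -> fork_pos = 14 + 5 = 19. Reached multiple(s) of 4: 16 -> fragment 4 completed (4 total).
4 fragment(s) completed, covering template[0:16] (4 x 4 = 16). The next fragment, fragment 5, covers template[16:20], so it starts at position 16.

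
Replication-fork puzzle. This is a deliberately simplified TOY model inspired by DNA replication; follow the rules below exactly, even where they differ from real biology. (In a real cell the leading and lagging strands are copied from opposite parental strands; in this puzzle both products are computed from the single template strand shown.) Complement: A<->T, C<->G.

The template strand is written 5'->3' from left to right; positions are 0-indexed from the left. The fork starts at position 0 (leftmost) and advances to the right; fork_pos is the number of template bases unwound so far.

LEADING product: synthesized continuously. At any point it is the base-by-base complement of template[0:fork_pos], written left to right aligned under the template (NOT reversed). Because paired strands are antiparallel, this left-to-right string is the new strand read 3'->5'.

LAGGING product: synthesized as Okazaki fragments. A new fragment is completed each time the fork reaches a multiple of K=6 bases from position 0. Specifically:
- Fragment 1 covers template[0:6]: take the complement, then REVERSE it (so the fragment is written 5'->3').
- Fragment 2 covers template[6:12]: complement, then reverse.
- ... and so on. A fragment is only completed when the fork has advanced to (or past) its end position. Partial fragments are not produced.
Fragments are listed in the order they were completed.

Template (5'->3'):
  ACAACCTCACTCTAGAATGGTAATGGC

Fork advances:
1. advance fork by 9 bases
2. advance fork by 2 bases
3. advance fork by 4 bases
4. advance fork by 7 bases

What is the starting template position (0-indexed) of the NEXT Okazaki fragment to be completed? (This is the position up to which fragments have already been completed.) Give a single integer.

Step 1: advance 9 -> fork_pos = 0 + 9 = 9. Reached multiple(s) of 6: 6 -> fragment 1 completed (1 total).
Step 2: advance 2 -> fork_pos = 9 + 2 = 11. Next multiple of 6 is 12 (not reached); still 1 fragment(s).
Step 3: advance 4 -> fork_pos = 11 + 4 = 15. Reached multiple(s) of 6: 12 -> fragment 2 completed (2 total).
Step 4: advance 7 -> fork_pos = 15 + 7 = 22. Reached multiple(s) of 6: 18 -> fragment 3 completed (3 total).
3 fragment(s) completed, covering template[0:18] (3 x 6 = 18). The next fragment, fragment 4, covers template[18:24], so it starts at position 18.

Answer: 18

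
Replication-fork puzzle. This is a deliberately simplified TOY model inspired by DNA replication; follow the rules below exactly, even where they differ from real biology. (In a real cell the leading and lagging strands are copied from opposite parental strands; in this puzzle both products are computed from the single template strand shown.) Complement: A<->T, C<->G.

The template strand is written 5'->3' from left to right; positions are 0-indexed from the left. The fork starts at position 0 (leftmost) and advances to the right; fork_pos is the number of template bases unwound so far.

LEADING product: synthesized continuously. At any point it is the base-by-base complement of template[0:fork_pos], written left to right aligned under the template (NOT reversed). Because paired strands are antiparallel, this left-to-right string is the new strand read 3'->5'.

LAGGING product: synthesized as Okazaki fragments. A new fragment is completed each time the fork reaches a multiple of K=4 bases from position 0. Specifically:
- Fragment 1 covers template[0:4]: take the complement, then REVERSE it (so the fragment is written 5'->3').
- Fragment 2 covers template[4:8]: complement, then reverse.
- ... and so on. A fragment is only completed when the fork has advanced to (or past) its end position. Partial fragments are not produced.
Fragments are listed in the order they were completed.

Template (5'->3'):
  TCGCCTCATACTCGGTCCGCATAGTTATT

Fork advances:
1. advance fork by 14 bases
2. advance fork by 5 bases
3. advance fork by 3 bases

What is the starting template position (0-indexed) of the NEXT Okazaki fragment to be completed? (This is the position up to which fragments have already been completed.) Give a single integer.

Step 1: advance 14 -> fork_pos = 0 + 14 = 14. Reached multiple(s) of 4: 4, 8, 12 -> fragments 1-3 completed (3 total).
Step 2: advance 5 -> fork_pos = 14 + 5 = 19. Reached multiple(s) of 4: 16 -> fragment 4 completed (4 total).
Step 3: advance 3 -> fork_pos = 19 + 3 = 22. Reached multiple(s) of 4: 20 -> fragment 5 completed (5 total).
5 fragment(s) completed, covering template[0:20] (5 x 4 = 20). The next fragment, fragment 6, covers template[20:24], so it starts at position 20.

Answer: 20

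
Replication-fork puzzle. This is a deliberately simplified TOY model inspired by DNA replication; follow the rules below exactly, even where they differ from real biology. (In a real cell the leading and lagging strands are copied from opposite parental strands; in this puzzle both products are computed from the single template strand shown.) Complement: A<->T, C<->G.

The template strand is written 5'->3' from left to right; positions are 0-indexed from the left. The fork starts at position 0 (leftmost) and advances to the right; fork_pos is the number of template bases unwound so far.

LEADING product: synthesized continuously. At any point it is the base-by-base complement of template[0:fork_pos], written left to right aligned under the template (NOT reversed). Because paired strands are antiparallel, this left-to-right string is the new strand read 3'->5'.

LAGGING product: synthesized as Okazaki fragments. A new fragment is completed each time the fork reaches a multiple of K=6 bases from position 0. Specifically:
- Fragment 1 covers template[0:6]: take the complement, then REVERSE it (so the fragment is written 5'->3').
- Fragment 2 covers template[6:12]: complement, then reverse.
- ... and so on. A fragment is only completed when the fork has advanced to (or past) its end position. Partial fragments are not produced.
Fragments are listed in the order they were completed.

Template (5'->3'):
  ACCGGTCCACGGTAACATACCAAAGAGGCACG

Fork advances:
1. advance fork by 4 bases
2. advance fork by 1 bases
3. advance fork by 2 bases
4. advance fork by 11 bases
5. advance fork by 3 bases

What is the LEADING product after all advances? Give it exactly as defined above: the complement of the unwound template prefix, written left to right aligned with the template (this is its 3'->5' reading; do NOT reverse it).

Step 1: advance 4 -> fork_pos = 0 + 4 = 4.
Step 2: advance 1 -> fork_pos = 4 + 1 = 5.
Step 3: advance 2 -> fork_pos = 5 + 2 = 7.
Step 4: advance 11 -> fork_pos = 7 + 11 = 18.
Step 5: advance 3 -> fork_pos = 18 + 3 = 21.
Unwound prefix: template[0:21] = ACCGGTCCACGGTAACATACC
Complement it base by base (A<->T, C<->G), keeping left-to-right order:
  [0:5] ACCGG -> TGGCC
  [5:10] TCCAC -> AGGTG
  [10:15] GGTAA -> CCATT
  [15:20] CATAC -> GTATG
  [20:21] C -> G
Concatenate: TGGCCAGGTGCCATTGTATGG (length 21; written aligned with the template, i.e. 3'->5').

Answer: TGGCCAGGTGCCATTGTATGG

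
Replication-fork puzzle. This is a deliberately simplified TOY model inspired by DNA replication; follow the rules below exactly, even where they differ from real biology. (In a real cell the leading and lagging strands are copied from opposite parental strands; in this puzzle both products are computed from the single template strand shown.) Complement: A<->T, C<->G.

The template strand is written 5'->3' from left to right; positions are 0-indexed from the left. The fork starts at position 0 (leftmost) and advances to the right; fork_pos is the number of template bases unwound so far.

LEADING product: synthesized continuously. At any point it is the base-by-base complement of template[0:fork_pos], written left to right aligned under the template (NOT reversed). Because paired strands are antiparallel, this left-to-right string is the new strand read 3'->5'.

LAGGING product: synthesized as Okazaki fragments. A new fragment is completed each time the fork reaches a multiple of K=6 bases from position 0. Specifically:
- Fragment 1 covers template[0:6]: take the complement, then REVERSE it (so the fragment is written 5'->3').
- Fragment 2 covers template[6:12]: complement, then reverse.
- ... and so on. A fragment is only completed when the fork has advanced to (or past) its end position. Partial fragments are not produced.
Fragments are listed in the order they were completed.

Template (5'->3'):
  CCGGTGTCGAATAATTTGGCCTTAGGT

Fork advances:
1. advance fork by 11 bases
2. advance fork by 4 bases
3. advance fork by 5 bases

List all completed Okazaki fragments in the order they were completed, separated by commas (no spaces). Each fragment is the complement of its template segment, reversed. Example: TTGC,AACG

Step 1: advance 11 -> fork_pos = 0 + 11 = 11. Reached multiple(s) of 6: 6 -> fragment 1 completed (1 total).
Step 2: advance 4 -> fork_pos = 11 + 4 = 15. Reached multiple(s) of 6: 12 -> fragment 2 completed (2 total).
Step 3: advance 5 -> fork_pos = 15 + 5 = 20. Reached multiple(s) of 6: 18 -> fragment 3 completed (3 total).
Final fork_pos = 20, so 3 fragment(s) are complete. Build each: template segment -> complement -> reverse.
Fragment 1: template[0:6] = CCGGTG -> complement GGCCAC -> reversed CACCGG
Fragment 2: template[6:12] = TCGAAT -> complement AGCTTA -> reversed ATTCGA
Fragment 3: template[12:18] = AATTTG -> complement TTAAAC -> reversed CAAATT

Answer: CACCGG,ATTCGA,CAAATT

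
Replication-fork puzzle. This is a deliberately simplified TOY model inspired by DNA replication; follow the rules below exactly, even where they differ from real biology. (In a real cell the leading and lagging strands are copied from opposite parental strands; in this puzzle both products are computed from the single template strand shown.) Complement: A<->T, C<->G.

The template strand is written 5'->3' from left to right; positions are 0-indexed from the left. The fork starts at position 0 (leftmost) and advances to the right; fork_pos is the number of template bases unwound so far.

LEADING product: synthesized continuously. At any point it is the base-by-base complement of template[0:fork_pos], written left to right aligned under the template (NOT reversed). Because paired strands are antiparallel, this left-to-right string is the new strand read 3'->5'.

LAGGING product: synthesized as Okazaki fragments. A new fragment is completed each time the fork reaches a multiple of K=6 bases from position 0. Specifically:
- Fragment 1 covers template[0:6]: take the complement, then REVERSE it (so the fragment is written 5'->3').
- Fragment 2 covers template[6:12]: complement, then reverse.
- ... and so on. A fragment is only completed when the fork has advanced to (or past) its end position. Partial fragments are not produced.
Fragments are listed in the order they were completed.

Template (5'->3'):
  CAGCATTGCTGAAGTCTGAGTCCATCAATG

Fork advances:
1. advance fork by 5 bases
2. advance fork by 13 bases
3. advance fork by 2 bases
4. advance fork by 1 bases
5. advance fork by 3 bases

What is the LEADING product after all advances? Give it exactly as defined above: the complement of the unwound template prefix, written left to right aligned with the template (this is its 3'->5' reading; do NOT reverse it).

Step 1: advance 5 -> fork_pos = 0 + 5 = 5.
Step 2: advance 13 -> fork_pos = 5 + 13 = 18.
Step 3: advance 2 -> fork_pos = 18 + 2 = 20.
Step 4: advance 1 -> fork_pos = 20 + 1 = 21.
Step 5: advance 3 -> fork_pos = 21 + 3 = 24.
Unwound prefix: template[0:24] = CAGCATTGCTGAAGTCTGAGTCCA
Complement it base by base (A<->T, C<->G), keeping left-to-right order:
  [0:5] CAGCA -> GTCGT
  [5:10] TTGCT -> AACGA
  [10:15] GAAGT -> CTTCA
  [15:20] CTGAG -> GACTC
  [20:24] TCCA -> AGGT
Concatenate: GTCGTAACGACTTCAGACTCAGGT (length 24; written aligned with the template, i.e. 3'->5').

Answer: GTCGTAACGACTTCAGACTCAGGT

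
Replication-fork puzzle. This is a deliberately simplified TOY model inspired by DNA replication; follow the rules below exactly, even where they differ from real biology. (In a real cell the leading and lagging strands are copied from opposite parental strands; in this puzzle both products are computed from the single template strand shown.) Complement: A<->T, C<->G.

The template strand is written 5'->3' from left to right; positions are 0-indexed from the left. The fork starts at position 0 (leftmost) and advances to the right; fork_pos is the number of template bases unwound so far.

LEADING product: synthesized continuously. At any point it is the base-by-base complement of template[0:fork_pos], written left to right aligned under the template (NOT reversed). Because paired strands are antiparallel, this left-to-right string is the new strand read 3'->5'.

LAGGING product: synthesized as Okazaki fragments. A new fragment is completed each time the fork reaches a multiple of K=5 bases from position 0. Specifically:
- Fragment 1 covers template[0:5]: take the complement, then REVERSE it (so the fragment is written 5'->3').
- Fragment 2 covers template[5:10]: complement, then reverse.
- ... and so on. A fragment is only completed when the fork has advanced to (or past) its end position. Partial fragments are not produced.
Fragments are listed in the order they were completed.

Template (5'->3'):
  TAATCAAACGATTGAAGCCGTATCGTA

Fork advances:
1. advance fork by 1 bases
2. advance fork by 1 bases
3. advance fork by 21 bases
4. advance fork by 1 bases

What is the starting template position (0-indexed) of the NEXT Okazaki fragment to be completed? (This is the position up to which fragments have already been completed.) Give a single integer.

Answer: 20

Derivation:
Step 1: advance 1 -> fork_pos = 0 + 1 = 1. Next multiple of 5 is 5 (not reached); still 0 fragment(s).
Step 2: advance 1 -> fork_pos = 1 + 1 = 2. Next multiple of 5 is 5 (not reached); still 0 fragment(s).
Step 3: advance 21 -> fork_pos = 2 + 21 = 23. Reached multiple(s) of 5: 5, 10, 15, 20 -> fragments 1-4 completed (4 total).
Step 4: advance 1 -> fork_pos = 23 + 1 = 24. Next multiple of 5 is 25 (not reached); still 4 fragment(s).
4 fragment(s) completed, covering template[0:20] (4 x 5 = 20). The next fragment, fragment 5, covers template[20:25], so it starts at position 20.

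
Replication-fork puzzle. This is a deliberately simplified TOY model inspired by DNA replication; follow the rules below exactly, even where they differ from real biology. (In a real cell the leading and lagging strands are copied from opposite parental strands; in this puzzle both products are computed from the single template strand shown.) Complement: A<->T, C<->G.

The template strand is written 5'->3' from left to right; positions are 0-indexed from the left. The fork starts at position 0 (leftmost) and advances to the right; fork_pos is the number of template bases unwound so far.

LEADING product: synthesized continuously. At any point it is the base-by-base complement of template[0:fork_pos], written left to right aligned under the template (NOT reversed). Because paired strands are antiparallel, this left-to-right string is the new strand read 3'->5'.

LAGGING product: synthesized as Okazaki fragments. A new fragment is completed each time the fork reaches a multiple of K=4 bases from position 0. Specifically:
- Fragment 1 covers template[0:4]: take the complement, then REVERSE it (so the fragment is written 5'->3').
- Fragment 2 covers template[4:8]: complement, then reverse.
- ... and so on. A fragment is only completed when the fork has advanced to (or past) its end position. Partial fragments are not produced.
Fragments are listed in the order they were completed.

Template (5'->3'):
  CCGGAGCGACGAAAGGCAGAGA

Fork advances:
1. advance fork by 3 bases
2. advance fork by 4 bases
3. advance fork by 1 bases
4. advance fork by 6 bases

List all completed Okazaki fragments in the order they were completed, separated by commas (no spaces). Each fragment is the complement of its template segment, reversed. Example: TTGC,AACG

Answer: CCGG,CGCT,TCGT

Derivation:
Step 1: advance 3 -> fork_pos = 0 + 3 = 3. Next multiple of 4 is 4 (not reached); still 0 fragment(s).
Step 2: advance 4 -> fork_pos = 3 + 4 = 7. Reached multiple(s) of 4: 4 -> fragment 1 completed (1 total).
Step 3: advance 1 -> fork_pos = 7 + 1 = 8. Reached multiple(s) of 4: 8 -> fragment 2 completed (2 total).
Step 4: advance 6 -> fork_pos = 8 + 6 = 14. Reached multiple(s) of 4: 12 -> fragment 3 completed (3 total).
Final fork_pos = 14, so 3 fragment(s) are complete. Build each: template segment -> complement -> reverse.
Fragment 1: template[0:4] = CCGG -> complement GGCC -> reversed CCGG
Fragment 2: template[4:8] = AGCG -> complement TCGC -> reversed CGCT
Fragment 3: template[8:12] = ACGA -> complement TGCT -> reversed TCGT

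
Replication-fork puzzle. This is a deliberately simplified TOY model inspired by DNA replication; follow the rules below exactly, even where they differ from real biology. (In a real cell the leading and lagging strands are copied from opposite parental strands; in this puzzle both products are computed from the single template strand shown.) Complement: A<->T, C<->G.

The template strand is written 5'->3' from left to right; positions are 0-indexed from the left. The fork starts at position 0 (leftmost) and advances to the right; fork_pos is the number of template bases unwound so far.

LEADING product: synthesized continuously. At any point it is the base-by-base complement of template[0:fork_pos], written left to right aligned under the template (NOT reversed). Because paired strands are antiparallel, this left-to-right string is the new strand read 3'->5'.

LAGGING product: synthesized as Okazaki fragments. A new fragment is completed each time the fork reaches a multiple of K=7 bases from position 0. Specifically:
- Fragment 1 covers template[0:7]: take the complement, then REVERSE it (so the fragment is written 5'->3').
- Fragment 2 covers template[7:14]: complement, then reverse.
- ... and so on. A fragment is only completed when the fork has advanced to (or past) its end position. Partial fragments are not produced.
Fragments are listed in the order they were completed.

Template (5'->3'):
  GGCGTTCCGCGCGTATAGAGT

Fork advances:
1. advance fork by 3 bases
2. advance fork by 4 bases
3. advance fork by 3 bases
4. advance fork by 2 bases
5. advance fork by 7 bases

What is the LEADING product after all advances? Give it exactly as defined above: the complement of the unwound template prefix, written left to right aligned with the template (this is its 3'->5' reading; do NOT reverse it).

Step 1: advance 3 -> fork_pos = 0 + 3 = 3.
Step 2: advance 4 -> fork_pos = 3 + 4 = 7.
Step 3: advance 3 -> fork_pos = 7 + 3 = 10.
Step 4: advance 2 -> fork_pos = 10 + 2 = 12.
Step 5: advance 7 -> fork_pos = 12 + 7 = 19.
Unwound prefix: template[0:19] = GGCGTTCCGCGCGTATAGA
Complement it base by base (A<->T, C<->G), keeping left-to-right order:
  [0:5] GGCGT -> CCGCA
  [5:10] TCCGC -> AGGCG
  [10:15] GCGTA -> CGCAT
  [15:19] TAGA -> ATCT
Concatenate: CCGCAAGGCGCGCATATCT (length 19; written aligned with the template, i.e. 3'->5').

Answer: CCGCAAGGCGCGCATATCT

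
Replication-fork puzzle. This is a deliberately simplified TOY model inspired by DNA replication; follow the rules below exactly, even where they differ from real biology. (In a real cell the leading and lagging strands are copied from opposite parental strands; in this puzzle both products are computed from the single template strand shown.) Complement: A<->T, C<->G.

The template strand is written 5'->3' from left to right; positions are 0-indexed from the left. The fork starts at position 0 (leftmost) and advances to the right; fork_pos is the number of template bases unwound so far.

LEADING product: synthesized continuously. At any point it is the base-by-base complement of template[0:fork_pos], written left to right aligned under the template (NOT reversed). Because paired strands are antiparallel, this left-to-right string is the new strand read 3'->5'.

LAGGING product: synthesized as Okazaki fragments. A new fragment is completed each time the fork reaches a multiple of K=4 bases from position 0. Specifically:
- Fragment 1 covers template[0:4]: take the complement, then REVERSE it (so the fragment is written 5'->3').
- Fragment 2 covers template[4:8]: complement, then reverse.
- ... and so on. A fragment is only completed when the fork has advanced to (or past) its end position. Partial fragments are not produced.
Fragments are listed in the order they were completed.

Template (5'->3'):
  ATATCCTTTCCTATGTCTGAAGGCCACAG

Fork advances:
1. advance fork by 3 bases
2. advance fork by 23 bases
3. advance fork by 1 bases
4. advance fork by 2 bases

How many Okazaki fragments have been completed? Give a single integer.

Answer: 7

Derivation:
Step 1: advance 3 -> fork_pos = 0 + 3 = 3. Next multiple of 4 is 4 (not reached); still 0 fragment(s).
Step 2: advance 23 -> fork_pos = 3 + 23 = 26. Reached multiple(s) of 4: 4, 8, 12, 16, 20, 24 -> fragments 1-6 completed (6 total).
Step 3: advance 1 -> fork_pos = 26 + 1 = 27. Next multiple of 4 is 28 (not reached); still 6 fragment(s).
Step 4: advance 2 -> fork_pos = 27 + 2 = 29. Reached multiple(s) of 4: 28 -> fragment 7 completed (7 total).
Check: final fork_pos = 29; the multiples of 4 that are <= 29 are 4..28 -> 29 // 4 = 7 completed fragment(s).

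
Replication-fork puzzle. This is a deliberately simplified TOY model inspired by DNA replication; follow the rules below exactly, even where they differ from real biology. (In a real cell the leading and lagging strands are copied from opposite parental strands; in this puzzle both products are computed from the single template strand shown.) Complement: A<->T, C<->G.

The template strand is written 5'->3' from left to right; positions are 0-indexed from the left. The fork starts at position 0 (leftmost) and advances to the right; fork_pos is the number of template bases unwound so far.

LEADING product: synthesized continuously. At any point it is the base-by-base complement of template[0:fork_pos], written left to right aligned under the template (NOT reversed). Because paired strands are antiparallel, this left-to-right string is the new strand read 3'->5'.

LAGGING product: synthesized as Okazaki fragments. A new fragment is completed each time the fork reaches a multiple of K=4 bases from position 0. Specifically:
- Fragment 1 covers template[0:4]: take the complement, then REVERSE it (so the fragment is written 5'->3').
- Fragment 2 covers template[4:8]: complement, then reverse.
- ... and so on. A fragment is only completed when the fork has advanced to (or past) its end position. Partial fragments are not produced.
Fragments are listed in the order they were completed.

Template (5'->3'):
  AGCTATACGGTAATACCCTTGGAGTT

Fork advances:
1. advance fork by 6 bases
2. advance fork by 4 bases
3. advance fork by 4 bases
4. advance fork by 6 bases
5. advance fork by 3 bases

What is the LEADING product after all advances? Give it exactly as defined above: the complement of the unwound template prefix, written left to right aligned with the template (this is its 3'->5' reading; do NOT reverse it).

Answer: TCGATATGCCATTATGGGAACCT

Derivation:
Step 1: advance 6 -> fork_pos = 0 + 6 = 6.
Step 2: advance 4 -> fork_pos = 6 + 4 = 10.
Step 3: advance 4 -> fork_pos = 10 + 4 = 14.
Step 4: advance 6 -> fork_pos = 14 + 6 = 20.
Step 5: advance 3 -> fork_pos = 20 + 3 = 23.
Unwound prefix: template[0:23] = AGCTATACGGTAATACCCTTGGA
Complement it base by base (A<->T, C<->G), keeping left-to-right order:
  [0:5] AGCTA -> TCGAT
  [5:10] TACGG -> ATGCC
  [10:15] TAATA -> ATTAT
  [15:20] CCCTT -> GGGAA
  [20:23] GGA -> CCT
Concatenate: TCGATATGCCATTATGGGAACCT (length 23; written aligned with the template, i.e. 3'->5').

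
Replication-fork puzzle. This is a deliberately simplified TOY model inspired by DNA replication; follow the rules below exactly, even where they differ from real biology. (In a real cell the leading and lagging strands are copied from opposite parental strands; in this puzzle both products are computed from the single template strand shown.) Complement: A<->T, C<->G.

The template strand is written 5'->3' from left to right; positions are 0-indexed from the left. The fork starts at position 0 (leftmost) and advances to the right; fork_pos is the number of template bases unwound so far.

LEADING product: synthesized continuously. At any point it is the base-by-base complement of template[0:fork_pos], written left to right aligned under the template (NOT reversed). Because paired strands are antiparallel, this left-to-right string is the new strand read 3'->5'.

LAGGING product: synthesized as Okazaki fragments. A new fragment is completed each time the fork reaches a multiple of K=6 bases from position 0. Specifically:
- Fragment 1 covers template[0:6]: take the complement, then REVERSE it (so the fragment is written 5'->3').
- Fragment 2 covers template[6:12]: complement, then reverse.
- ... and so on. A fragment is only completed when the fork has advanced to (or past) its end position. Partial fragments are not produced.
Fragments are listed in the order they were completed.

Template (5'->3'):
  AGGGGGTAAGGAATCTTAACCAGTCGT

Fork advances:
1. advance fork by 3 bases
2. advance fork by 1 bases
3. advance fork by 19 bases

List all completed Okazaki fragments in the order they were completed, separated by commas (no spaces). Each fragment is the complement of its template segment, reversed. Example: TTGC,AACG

Answer: CCCCCT,TCCTTA,TAAGAT

Derivation:
Step 1: advance 3 -> fork_pos = 0 + 3 = 3. Next multiple of 6 is 6 (not reached); still 0 fragment(s).
Step 2: advance 1 -> fork_pos = 3 + 1 = 4. Next multiple of 6 is 6 (not reached); still 0 fragment(s).
Step 3: advance 19 -> fork_pos = 4 + 19 = 23. Reached multiple(s) of 6: 6, 12, 18 -> fragments 1-3 completed (3 total).
Final fork_pos = 23, so 3 fragment(s) are complete. Build each: template segment -> complement -> reverse.
Fragment 1: template[0:6] = AGGGGG -> complement TCCCCC -> reversed CCCCCT
Fragment 2: template[6:12] = TAAGGA -> complement ATTCCT -> reversed TCCTTA
Fragment 3: template[12:18] = ATCTTA -> complement TAGAAT -> reversed TAAGAT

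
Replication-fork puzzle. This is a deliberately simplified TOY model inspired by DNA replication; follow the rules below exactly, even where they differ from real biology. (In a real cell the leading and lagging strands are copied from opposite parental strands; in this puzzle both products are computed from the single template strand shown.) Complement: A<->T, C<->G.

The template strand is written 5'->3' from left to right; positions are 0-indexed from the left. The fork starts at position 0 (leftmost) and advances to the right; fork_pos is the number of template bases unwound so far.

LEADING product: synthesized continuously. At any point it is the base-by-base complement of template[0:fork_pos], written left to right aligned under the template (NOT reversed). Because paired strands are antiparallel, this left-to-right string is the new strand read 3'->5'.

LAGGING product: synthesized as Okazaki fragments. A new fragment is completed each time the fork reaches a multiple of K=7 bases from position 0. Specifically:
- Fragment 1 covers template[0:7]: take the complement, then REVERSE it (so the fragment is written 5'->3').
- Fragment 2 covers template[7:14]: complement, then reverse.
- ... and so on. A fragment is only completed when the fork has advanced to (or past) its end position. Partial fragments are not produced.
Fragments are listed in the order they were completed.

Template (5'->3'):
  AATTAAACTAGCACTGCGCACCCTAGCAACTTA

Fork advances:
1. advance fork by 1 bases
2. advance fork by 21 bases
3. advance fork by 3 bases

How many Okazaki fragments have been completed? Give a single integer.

Step 1: advance 1 -> fork_pos = 0 + 1 = 1. Next multiple of 7 is 7 (not reached); still 0 fragment(s).
Step 2: advance 21 -> fork_pos = 1 + 21 = 22. Reached multiple(s) of 7: 7, 14, 21 -> fragments 1-3 completed (3 total).
Step 3: advance 3 -> fork_pos = 22 + 3 = 25. Next multiple of 7 is 28 (not reached); still 3 fragment(s).
Check: final fork_pos = 25; the multiples of 7 that are <= 25 are 7..21 -> 25 // 7 = 3 completed fragment(s).

Answer: 3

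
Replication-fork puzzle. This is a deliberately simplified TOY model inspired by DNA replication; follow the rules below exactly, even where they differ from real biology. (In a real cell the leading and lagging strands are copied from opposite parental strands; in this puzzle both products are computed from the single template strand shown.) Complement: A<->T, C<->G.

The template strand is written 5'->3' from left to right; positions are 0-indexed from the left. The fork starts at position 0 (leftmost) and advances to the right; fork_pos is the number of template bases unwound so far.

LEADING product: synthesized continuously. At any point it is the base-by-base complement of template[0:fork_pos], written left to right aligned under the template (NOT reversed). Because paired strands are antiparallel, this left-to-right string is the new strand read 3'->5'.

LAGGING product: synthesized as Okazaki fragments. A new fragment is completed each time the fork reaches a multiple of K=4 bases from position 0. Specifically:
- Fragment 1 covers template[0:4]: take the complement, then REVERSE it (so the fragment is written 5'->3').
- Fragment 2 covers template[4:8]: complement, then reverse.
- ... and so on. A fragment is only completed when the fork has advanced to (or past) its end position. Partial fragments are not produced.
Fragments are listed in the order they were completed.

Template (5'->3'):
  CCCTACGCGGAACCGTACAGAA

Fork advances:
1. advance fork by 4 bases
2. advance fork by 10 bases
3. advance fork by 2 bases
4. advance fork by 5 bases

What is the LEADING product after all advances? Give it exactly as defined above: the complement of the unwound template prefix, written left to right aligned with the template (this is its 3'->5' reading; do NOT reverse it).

Step 1: advance 4 -> fork_pos = 0 + 4 = 4.
Step 2: advance 10 -> fork_pos = 4 + 10 = 14.
Step 3: advance 2 -> fork_pos = 14 + 2 = 16.
Step 4: advance 5 -> fork_pos = 16 + 5 = 21.
Unwound prefix: template[0:21] = CCCTACGCGGAACCGTACAGA
Complement it base by base (A<->T, C<->G), keeping left-to-right order:
  [0:5] CCCTA -> GGGAT
  [5:10] CGCGG -> GCGCC
  [10:15] AACCG -> TTGGC
  [15:20] TACAG -> ATGTC
  [20:21] A -> T
Concatenate: GGGATGCGCCTTGGCATGTCT (length 21; written aligned with the template, i.e. 3'->5').

Answer: GGGATGCGCCTTGGCATGTCT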